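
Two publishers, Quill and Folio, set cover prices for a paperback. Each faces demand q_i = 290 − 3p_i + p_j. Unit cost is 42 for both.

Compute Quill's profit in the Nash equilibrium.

Quill's profit: π = (p_{Quill} − 42)(290 − 3p_{Quill} + p_{Folio}).
∂π/∂p_{Quill} = 416 − 6p_{Quill} + p_{Folio} = 0 ⇒ p_{Quill} = 208/3 + (1/6)p_{Folio}.
By symmetry p_{Folio} = p_{Quill}; substituting into the reaction function, (5/6)p_{Quill} = 208/3 and p_{Quill} = 83.2.
q_{Quill} = 290 − 3·83.2 + 83.2 = 123.6.
Profit = (83.2 − 42)·123.6 = 5092.32.

5092.32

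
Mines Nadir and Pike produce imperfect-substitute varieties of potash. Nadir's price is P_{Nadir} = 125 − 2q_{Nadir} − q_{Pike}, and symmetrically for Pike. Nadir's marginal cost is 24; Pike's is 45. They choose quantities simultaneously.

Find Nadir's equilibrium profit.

933.12

Mine Nadir's profit: π = q_{Nadir}(125 − 2q_{Nadir} − q_{Pike}) − 24q_{Nadir}.
∂π/∂q_{Nadir} = 101 − 4q_{Nadir} − q_{Pike} = 0 ⇒ q_{Nadir} = 25.25 − 0.25q_{Pike}.
Similarly q_{Pike} = 20 − 0.25q_{Nadir}.
Plugging q_{Pike} into Nadir's best response: q_{Nadir} = 25.25 − 0.25(20 − 0.25q_{Nadir}) ⇒ 0.9375q_{Nadir} = 20.25, so q_{Nadir} = 21.6.
Then q_{Pike} = 20 − 0.25·21.6 = 14.6.
P_{Nadir} = 125 − 2·21.6 − 14.6 = 67.2.
Profit = (67.2 − 24)·21.6 = 933.12.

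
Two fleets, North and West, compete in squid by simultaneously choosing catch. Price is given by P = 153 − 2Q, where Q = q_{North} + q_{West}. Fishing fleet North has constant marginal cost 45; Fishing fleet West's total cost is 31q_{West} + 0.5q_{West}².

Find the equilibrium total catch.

35.5

Fishing fleet North's profit: π = q_{North}(153 − 2(q_{North} + q_{West})) − 45q_{North}.
∂π/∂q_{North} = 108 − 4q_{North} − 2q_{West} = 0, so q_{North} = 27 − 0.5q_{West}.
For West: ∂π/∂q_{West} = 122 − 5q_{West} − 2q_{North} = 0 ⇒ q_{West} = 24.4 − 0.4q_{North}.
Plugging q_{West} into North's best response: q_{North} = 27 − 0.5(24.4 − 0.4q_{North}) ⇒ 0.8q_{North} = 14.8, so q_{North} = 18.5.
Then q_{West} = 24.4 − 0.4·18.5 = 17.
Total catch: 18.5 + 17 = 35.5.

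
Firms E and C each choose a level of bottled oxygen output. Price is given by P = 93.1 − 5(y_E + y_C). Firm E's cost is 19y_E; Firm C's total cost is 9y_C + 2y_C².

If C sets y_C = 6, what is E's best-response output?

4.41

Firm E's profit: π = y_E(93.1 − 5(y_E + y_C)) − 19y_E.
∂π/∂y_E = 74.1 − 10y_E − 5y_C = 0, so y_E = 7.41 − 0.5y_C.
At y_C = 6: y_E = 7.41 − 0.5·6 = 4.41.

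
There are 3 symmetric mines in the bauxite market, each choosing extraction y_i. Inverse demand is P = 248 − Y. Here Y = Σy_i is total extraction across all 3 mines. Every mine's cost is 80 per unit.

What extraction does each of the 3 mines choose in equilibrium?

A representative mine's profit is π_i = y_i(248 − Y) − 80y_i, with Y = y_i + Σ_{j≠i} y_j.
First-order condition: 168 − 2y_i − Σ_{j≠i} y_j = 0.
Imposing symmetry (y_j = y for all j) turns Σ_{j≠i} y_j into 2y, so 168 = 4y and y = 42.

42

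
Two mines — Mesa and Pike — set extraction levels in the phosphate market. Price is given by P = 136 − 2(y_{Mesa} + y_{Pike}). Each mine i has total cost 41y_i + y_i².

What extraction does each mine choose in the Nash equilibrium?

Mine Mesa's profit: π = y_{Mesa}(136 − 2(y_{Mesa} + y_{Pike})) − 41y_{Mesa} − y_{Mesa}².
∂π/∂y_{Mesa} = 95 − 6y_{Mesa} − 2y_{Pike} = 0, so y_{Mesa} = 95/6 − (1/3)y_{Pike}.
The game is symmetric, so in equilibrium y_{Pike} = y_{Mesa}: the reaction function gives (4/3)y_{Mesa} = 95/6, hence y_{Mesa} = 11.875.

11.875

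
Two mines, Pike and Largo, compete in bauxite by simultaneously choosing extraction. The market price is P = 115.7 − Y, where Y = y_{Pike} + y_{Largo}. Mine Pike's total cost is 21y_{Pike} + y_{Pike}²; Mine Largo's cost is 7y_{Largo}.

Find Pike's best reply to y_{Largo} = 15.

Mine Pike's profit: π = y_{Pike}(115.7 − (y_{Pike} + y_{Largo})) − 21y_{Pike} − y_{Pike}².
∂π/∂y_{Pike} = 94.7 − 4y_{Pike} − y_{Largo} = 0, so y_{Pike} = 23.675 − 0.25y_{Largo}.
At y_{Largo} = 15: y_{Pike} = 23.675 − 0.25·15 = 19.925.

19.925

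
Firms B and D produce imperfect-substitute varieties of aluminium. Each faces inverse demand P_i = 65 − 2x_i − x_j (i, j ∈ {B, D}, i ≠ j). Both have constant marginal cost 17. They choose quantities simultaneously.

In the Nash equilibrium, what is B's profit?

184.32

Firm B's profit: π = x_B(65 − 2x_B − x_D) − 17x_B.
∂π/∂x_B = 48 − 4x_B − x_D = 0 ⇒ x_B = 12 − 0.25x_D.
By symmetry x_D = x_B; substituting into the reaction function, 1.25x_B = 12 and x_B = 9.6.
P_B = 65 − 2·9.6 − 9.6 = 36.2.
Profit = (36.2 − 17)·9.6 = 184.32.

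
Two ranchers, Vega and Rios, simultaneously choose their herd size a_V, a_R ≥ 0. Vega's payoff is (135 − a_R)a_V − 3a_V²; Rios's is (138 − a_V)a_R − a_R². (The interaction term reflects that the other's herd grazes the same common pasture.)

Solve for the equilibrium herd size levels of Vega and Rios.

Expanding Vega's payoff: 135a_V − a_Ra_V − 3a_V².
∂π/∂a_V = 135 − a_R − 6a_V = 0, so a_V = 22.5 − (1/6)a_R.
Likewise for Rios: a_R = 69 − 0.5a_V.
Plugging a_R into Vega's best response: a_V = 22.5 − (1/6)(69 − 0.5a_V) ⇒ (11/12)a_V = 11, so a_V = 12.
Then a_R = 69 − 0.5·12 = 63.

12, 63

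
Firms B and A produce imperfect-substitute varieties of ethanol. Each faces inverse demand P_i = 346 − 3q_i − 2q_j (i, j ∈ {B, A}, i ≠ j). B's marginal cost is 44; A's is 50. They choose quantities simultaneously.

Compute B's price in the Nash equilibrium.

158.375

Firm B's profit: π = q_B(346 − 3q_B − 2q_A) − 44q_B.
∂π/∂q_B = 302 − 6q_B − 2q_A = 0 ⇒ q_B = 151/3 − (1/3)q_A.
Similarly q_A = 148/3 − (1/3)q_B.
Solving the two reaction functions simultaneously: (1 − (−1/3)(−1/3))q_B = 151/3 − (1/3)·(148/3), so (8/9)q_B = 305/9 and q_B = 38.125.
Then q_A = 148/3 − (1/3)·38.125 = 36.625.
P_B = 346 − 3·38.125 − 2·36.625 = 158.375.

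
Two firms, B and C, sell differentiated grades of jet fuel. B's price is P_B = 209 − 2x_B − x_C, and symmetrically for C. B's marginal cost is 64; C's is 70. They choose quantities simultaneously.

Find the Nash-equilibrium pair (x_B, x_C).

29.4, 27.4

Firm B's profit: π = x_B(209 − 2x_B − x_C) − 64x_B.
∂π/∂x_B = 145 − 4x_B − x_C = 0 ⇒ x_B = 36.25 − 0.25x_C.
Similarly x_C = 34.75 − 0.25x_B.
Substituting the second reaction function into the first: x_B = 36.25 − 0.25(34.75 − 0.25x_B), which gives 0.9375x_B = 27.5625 ⇒ x_B = 29.4.
Then x_C = 34.75 − 0.25·29.4 = 27.4.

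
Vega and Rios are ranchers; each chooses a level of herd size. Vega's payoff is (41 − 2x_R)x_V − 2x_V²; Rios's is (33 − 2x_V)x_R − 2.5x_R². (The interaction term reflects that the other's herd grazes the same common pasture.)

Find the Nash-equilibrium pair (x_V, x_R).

8.6875, 3.125

Expanding Vega's payoff: 41x_V − 2x_Rx_V − 2x_V².
∂π/∂x_V = 41 − 2x_R − 4x_V = 0, so x_V = 10.25 − 0.5x_R.
Likewise for Rios: x_R = 6.6 − 0.4x_V.
Substituting the second reaction function into the first: x_V = 10.25 − 0.5(6.6 − 0.4x_V), which gives 0.8x_V = 6.95 ⇒ x_V = 8.6875.
Then x_R = 6.6 − 0.4·8.6875 = 3.125.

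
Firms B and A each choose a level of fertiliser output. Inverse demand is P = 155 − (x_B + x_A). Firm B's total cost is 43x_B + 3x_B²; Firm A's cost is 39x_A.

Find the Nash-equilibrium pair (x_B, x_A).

7.2, 54.4

Firm B's profit: π = x_B(155 − (x_B + x_A)) − 43x_B − 3x_B².
∂π/∂x_B = 112 − 8x_B − x_A = 0, so x_B = 14 − 0.125x_A.
For A: ∂π/∂x_A = 116 − 2x_A − x_B = 0 ⇒ x_A = 58 − 0.5x_B.
Solving the two reaction functions simultaneously: (1 − (−0.125)(−0.5))x_B = 14 − 0.125·58, so 0.9375x_B = 6.75 and x_B = 7.2.
Then x_A = 58 − 0.5·7.2 = 54.4.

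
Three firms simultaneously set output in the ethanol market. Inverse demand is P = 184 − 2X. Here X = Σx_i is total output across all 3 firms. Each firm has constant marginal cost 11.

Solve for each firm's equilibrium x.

A representative firm's profit is π_i = x_i(184 − 2X) − 11x_i, with X = x_i + Σ_{j≠i} x_j.
First-order condition: 173 − 4x_i − 2Σ_{j≠i} x_j = 0.
Imposing symmetry (x_j = x for all j) turns Σ_{j≠i} x_j into 2x, so 173 = 8x and x = 21.625.

21.625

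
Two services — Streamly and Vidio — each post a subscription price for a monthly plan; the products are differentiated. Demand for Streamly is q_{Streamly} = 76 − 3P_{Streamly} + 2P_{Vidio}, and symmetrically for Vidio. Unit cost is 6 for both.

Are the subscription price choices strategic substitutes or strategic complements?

Streamly's profit: π = (P_{Streamly} − 6)(76 − 3P_{Streamly} + 2P_{Vidio}).
∂π/∂P_{Streamly} = 94 − 6P_{Streamly} + 2P_{Vidio} = 0 ⇒ P_{Streamly} = 47/3 + (1/3)P_{Vidio}.
The best-response slope dP_{Streamly}/dP_{Vidio} = 1/3 > 0: the reaction function is upward-sloping, so the choices are strategic complements.

strategic complements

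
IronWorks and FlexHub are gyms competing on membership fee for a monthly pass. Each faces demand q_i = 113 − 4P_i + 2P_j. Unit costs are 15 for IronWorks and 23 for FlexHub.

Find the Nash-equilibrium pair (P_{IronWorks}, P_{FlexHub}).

IronWorks's profit: π = (P_{IronWorks} − 15)(113 − 4P_{IronWorks} + 2P_{FlexHub}).
∂π/∂P_{IronWorks} = 173 − 8P_{IronWorks} + 2P_{FlexHub} = 0 ⇒ P_{IronWorks} = 21.625 + 0.25P_{FlexHub}.
Similarly P_{FlexHub} = 25.625 + 0.25P_{IronWorks}.
Substituting the second reaction function into the first: P_{IronWorks} = 21.625 + 0.25(25.625 + 0.25P_{IronWorks}), which gives 0.9375P_{IronWorks} = 897/32 ⇒ P_{IronWorks} = 29.9.
Then P_{FlexHub} = 25.625 + 0.25·29.9 = 33.1.

29.9, 33.1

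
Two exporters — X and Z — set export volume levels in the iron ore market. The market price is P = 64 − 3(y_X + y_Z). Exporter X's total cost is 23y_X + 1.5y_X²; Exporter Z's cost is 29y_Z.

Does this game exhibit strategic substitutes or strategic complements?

strategic substitutes

Exporter X's profit: π = y_X(64 − 3(y_X + y_Z)) − 23y_X − 1.5y_X².
∂π/∂y_X = 41 − 9y_X − 3y_Z = 0, so y_X = 41/9 − (1/3)y_Z.
The best-response slope dy_X/dy_Z = −1/3 < 0: the reaction function is downward-sloping, so the choices are strategic substitutes.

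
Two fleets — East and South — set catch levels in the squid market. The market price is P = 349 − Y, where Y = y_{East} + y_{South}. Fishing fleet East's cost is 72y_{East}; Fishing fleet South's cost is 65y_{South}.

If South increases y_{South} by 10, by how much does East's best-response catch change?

Fishing fleet East's profit: π = y_{East}(349 − (y_{East} + y_{South})) − 72y_{East}.
∂π/∂y_{East} = 277 − 2y_{East} − y_{South} = 0, so y_{East} = 138.5 − 0.5y_{South}.
The reaction-function slope is −0.5, so a 10-unit rise in y_{South} moves y_{East} by −0.5 × 10 = −5. East's best response falls — the actions are strategic substitutes.

-5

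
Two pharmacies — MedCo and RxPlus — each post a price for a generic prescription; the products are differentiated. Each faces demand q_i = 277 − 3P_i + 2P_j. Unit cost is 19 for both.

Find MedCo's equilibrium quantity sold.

193.5

MedCo's profit: π = (P_{MedCo} − 19)(277 − 3P_{MedCo} + 2P_{RxPlus}).
∂π/∂P_{MedCo} = 334 − 6P_{MedCo} + 2P_{RxPlus} = 0 ⇒ P_{MedCo} = 167/3 + (1/3)P_{RxPlus}.
The game is symmetric, so in equilibrium P_{RxPlus} = P_{MedCo}: the reaction function gives (2/3)P_{MedCo} = 167/3, hence P_{MedCo} = 83.5.
q_{MedCo} = 277 − 3·83.5 + 2·83.5 = 193.5.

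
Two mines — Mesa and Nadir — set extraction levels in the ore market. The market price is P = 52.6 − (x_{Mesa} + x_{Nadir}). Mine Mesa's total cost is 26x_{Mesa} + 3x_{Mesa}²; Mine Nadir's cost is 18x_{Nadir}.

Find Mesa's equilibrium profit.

6.1504

Mine Mesa's profit: π = x_{Mesa}(52.6 − (x_{Mesa} + x_{Nadir})) − 26x_{Mesa} − 3x_{Mesa}².
∂π/∂x_{Mesa} = 26.6 − 8x_{Mesa} − x_{Nadir} = 0, so x_{Mesa} = 3.325 − 0.125x_{Nadir}.
For Nadir: ∂π/∂x_{Nadir} = 34.6 − 2x_{Nadir} − x_{Mesa} = 0 ⇒ x_{Nadir} = 17.3 − 0.5x_{Mesa}.
Plugging x_{Nadir} into Mesa's best response: x_{Mesa} = 3.325 − 0.125(17.3 − 0.5x_{Mesa}) ⇒ 0.9375x_{Mesa} = 1.1625, so x_{Mesa} = 1.24.
Then x_{Nadir} = 17.3 − 0.5·1.24 = 16.68.
Price P = 52.6 − 17.92 = 34.68.
Mesa's profit: (34.68 − 26)·1.24 − 3(1.24)² = 6.1504.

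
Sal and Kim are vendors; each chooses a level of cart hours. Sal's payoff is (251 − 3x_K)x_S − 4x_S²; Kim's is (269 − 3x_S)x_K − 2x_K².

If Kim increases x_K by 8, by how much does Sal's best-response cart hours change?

Expanding Sal's payoff: 251x_S − 3x_Kx_S − 4x_S².
∂π/∂x_S = 251 − 3x_K − 8x_S = 0, so x_S = 31.375 − 0.375x_K.
The reaction-function slope is −0.375, so an 8-unit rise in x_K moves x_S by −0.375 × 8 = −3. Sal's best response falls — the actions are strategic substitutes.

-3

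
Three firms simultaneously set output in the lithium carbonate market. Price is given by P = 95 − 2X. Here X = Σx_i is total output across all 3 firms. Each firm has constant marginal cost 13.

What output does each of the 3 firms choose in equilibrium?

A representative firm's profit is π_i = x_i(95 − 2X) − 13x_i, with X = x_i + Σ_{j≠i} x_j.
First-order condition: 82 − 4x_i − 2Σ_{j≠i} x_j = 0.
In a symmetric equilibrium every firm chooses the same x, so Σ_{j≠i} x_j = 2x. The condition becomes 82 − 8x = 0, giving x = 82/8 = 10.25.

10.25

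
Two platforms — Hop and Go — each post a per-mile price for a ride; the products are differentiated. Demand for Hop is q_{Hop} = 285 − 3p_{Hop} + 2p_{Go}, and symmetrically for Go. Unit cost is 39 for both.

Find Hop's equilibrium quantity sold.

184.5

Hop's profit: π = (p_{Hop} − 39)(285 − 3p_{Hop} + 2p_{Go}).
∂π/∂p_{Hop} = 402 − 6p_{Hop} + 2p_{Go} = 0 ⇒ p_{Hop} = 67 + (1/3)p_{Go}.
The game is symmetric, so in equilibrium p_{Go} = p_{Hop}: the reaction function gives (2/3)p_{Hop} = 67, hence p_{Hop} = 100.5.
q_{Hop} = 285 − 3·100.5 + 2·100.5 = 184.5.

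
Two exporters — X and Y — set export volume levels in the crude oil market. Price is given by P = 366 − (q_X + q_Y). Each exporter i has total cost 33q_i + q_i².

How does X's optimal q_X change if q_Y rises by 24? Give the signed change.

-6

Exporter X's profit: π = q_X(366 − (q_X + q_Y)) − 33q_X − q_X².
∂π/∂q_X = 333 − 4q_X − q_Y = 0, so q_X = 83.25 − 0.25q_Y.
The reaction-function slope is −0.25, so a 24-unit rise in q_Y moves q_X by −0.25 × 24 = −6. X's best response falls — the actions are strategic substitutes.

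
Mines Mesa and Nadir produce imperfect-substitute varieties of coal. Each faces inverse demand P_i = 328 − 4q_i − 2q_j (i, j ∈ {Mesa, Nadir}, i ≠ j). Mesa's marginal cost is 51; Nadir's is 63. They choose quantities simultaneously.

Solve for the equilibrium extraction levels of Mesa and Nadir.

Mine Mesa's profit: π = q_{Mesa}(328 − 4q_{Mesa} − 2q_{Nadir}) − 51q_{Mesa}.
∂π/∂q_{Mesa} = 277 − 8q_{Mesa} − 2q_{Nadir} = 0 ⇒ q_{Mesa} = 34.625 − 0.25q_{Nadir}.
Similarly q_{Nadir} = 33.125 − 0.25q_{Mesa}.
Plugging q_{Nadir} into Mesa's best response: q_{Mesa} = 34.625 − 0.25(33.125 − 0.25q_{Mesa}) ⇒ 0.9375q_{Mesa} = 843/32, so q_{Mesa} = 28.1.
Then q_{Nadir} = 33.125 − 0.25·28.1 = 26.1.

28.1, 26.1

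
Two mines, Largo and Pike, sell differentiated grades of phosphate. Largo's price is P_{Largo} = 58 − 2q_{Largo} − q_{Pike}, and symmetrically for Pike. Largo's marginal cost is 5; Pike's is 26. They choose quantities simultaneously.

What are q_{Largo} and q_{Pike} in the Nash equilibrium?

12, 5

Mine Largo's profit: π = q_{Largo}(58 − 2q_{Largo} − q_{Pike}) − 5q_{Largo}.
∂π/∂q_{Largo} = 53 − 4q_{Largo} − q_{Pike} = 0 ⇒ q_{Largo} = 13.25 − 0.25q_{Pike}.
Similarly q_{Pike} = 8 − 0.25q_{Largo}.
Solving the two reaction functions simultaneously: (1 − (−0.25)(−0.25))q_{Largo} = 13.25 − 0.25·8, so 0.9375q_{Largo} = 11.25 and q_{Largo} = 12.
Then q_{Pike} = 8 − 0.25·12 = 5.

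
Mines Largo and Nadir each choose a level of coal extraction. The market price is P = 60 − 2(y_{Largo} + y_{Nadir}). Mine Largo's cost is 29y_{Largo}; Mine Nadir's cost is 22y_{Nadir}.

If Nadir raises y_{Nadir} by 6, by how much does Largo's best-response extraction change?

-3

Mine Largo's profit: π = y_{Largo}(60 − 2(y_{Largo} + y_{Nadir})) − 29y_{Largo}.
∂π/∂y_{Largo} = 31 − 4y_{Largo} − 2y_{Nadir} = 0, so y_{Largo} = 7.75 − 0.5y_{Nadir}.
The reaction-function slope is −0.5, so a 6-unit rise in y_{Nadir} moves y_{Largo} by −0.5 × 6 = −3. Largo's best response falls — the actions are strategic substitutes.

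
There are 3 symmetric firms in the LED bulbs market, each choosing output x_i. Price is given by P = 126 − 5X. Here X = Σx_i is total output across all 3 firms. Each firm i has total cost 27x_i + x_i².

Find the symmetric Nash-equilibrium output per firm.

4.5

A representative firm's profit is π_i = x_i(126 − 5X) − 27x_i − x_i², with X = x_i + Σ_{j≠i} x_j.
First-order condition: 99 − 12x_i − 5Σ_{j≠i} x_j = 0.
With identical firms, set every x_j = x: then 99 − 12x − 10x = 0, i.e. x = 99/22 = 4.5.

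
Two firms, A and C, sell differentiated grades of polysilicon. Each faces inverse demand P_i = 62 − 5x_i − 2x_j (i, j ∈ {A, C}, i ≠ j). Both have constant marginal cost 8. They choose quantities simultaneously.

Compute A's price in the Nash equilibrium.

Firm A's profit: π = x_A(62 − 5x_A − 2x_C) − 8x_A.
∂π/∂x_A = 54 − 10x_A − 2x_C = 0 ⇒ x_A = 5.4 − 0.2x_C.
By symmetry x_C = x_A; substituting into the reaction function, 1.2x_A = 5.4 and x_A = 4.5.
P_A = 62 − 5·4.5 − 2·4.5 = 30.5.

30.5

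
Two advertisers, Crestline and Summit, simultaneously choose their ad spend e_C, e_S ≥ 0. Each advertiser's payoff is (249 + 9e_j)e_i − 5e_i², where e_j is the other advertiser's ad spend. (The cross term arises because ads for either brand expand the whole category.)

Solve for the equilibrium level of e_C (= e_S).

249

Crestline's payoff is (249 + 9e_S)e_C − 5e_C².
∂π/∂e_C = 249 + 9e_S − 10e_C = 0, so e_C = 24.9 + 0.9e_S.
The game is symmetric, so in equilibrium e_S = e_C: the reaction function gives 0.1e_C = 24.9, hence e_C = 249.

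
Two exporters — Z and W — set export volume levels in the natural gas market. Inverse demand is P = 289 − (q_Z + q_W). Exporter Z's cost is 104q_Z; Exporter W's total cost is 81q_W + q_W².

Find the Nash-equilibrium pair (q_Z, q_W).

76, 33

Exporter Z's profit: π = q_Z(289 − (q_Z + q_W)) − 104q_Z.
∂π/∂q_Z = 185 − 2q_Z − q_W = 0, so q_Z = 92.5 − 0.5q_W.
For W: ∂π/∂q_W = 208 − 4q_W − q_Z = 0 ⇒ q_W = 52 − 0.25q_Z.
Solving the two reaction functions simultaneously: (1 − (−0.5)(−0.25))q_Z = 92.5 − 0.5·52, so 0.875q_Z = 66.5 and q_Z = 76.
Then q_W = 52 − 0.25·76 = 33.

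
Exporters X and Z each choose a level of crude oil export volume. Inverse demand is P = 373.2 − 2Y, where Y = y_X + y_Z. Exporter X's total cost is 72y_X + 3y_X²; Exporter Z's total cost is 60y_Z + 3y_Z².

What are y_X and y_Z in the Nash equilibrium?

Exporter X's profit: π = y_X(373.2 − 2(y_X + y_Z)) − 72y_X − 3y_X².
∂π/∂y_X = 301.2 − 10y_X − 2y_Z = 0, so y_X = 30.12 − 0.2y_Z.
By the same steps for Z: y_Z = 31.32 − 0.2y_X.
Plugging y_Z into X's best response: y_X = 30.12 − 0.2(31.32 − 0.2y_X) ⇒ 0.96y_X = 23.856, so y_X = 24.85.
Then y_Z = 31.32 − 0.2·24.85 = 26.35.

24.85, 26.35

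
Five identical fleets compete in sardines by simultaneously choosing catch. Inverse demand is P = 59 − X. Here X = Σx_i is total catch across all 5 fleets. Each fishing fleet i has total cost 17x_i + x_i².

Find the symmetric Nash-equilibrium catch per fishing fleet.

5.25

A representative fishing fleet's profit is π_i = x_i(59 − X) − 17x_i − x_i², with X = x_i + Σ_{j≠i} x_j.
First-order condition: 42 − 4x_i − Σ_{j≠i} x_j = 0.
Imposing symmetry (x_j = x for all j) turns Σ_{j≠i} x_j into 4x, so 42 = 8x and x = 5.25.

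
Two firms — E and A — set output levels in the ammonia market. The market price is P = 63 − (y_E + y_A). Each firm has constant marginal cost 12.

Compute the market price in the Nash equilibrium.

Firm E's profit: π = y_E(63 − (y_E + y_A)) − 12y_E.
∂π/∂y_E = 51 − 2y_E − y_A = 0, so y_E = 25.5 − 0.5y_A.
Setting y_E = y_A in the reaction function: y_E = 25.5 − 0.5y_E, so y_E = 25.5 / 1.5 = 17.
Equilibrium price: P = 63 − 34 = 29.

29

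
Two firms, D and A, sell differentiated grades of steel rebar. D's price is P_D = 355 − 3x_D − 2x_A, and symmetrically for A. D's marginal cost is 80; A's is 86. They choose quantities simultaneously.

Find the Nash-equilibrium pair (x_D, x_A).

34.75, 33.25

Firm D's profit: π = x_D(355 − 3x_D − 2x_A) − 80x_D.
∂π/∂x_D = 275 − 6x_D − 2x_A = 0 ⇒ x_D = 275/6 − (1/3)x_A.
Similarly x_A = 269/6 − (1/3)x_D.
Plugging x_A into D's best response: x_D = 275/6 − (1/3)(269/6 − (1/3)x_D) ⇒ (8/9)x_D = 278/9, so x_D = 34.75.
Then x_A = 269/6 − (1/3)·34.75 = 33.25.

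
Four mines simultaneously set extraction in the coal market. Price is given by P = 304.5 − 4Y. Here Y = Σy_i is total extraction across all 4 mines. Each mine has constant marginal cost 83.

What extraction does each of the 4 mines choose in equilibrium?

11.075

A representative mine's profit is π_i = y_i(304.5 − 4Y) − 83y_i, with Y = y_i + Σ_{j≠i} y_j.
First-order condition: 221.5 − 8y_i − 4Σ_{j≠i} y_j = 0.
Imposing symmetry (y_j = y for all j) turns Σ_{j≠i} y_j into 3y, so 221.5 = 20y and y = 11.075.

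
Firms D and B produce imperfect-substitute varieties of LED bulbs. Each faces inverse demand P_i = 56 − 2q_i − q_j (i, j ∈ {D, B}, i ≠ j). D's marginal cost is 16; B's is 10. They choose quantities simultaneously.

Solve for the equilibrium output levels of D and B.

7.6, 9.6

Firm D's profit: π = q_D(56 − 2q_D − q_B) − 16q_D.
∂π/∂q_D = 40 − 4q_D − q_B = 0 ⇒ q_D = 10 − 0.25q_B.
Similarly q_B = 11.5 − 0.25q_D.
Plugging q_B into D's best response: q_D = 10 − 0.25(11.5 − 0.25q_D) ⇒ 0.9375q_D = 7.125, so q_D = 7.6.
Then q_B = 11.5 − 0.25·7.6 = 9.6.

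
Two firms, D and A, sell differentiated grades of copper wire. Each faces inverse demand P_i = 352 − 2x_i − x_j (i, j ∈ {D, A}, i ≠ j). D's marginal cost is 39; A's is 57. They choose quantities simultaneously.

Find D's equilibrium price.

166.6

Firm D's profit: π = x_D(352 − 2x_D − x_A) − 39x_D.
∂π/∂x_D = 313 − 4x_D − x_A = 0 ⇒ x_D = 78.25 − 0.25x_A.
Similarly x_A = 73.75 − 0.25x_D.
Solving the two reaction functions simultaneously: (1 − (−0.25)(−0.25))x_D = 78.25 − 0.25·73.75, so 0.9375x_D = 59.8125 and x_D = 63.8.
Then x_A = 73.75 − 0.25·63.8 = 57.8.
P_D = 352 − 2·63.8 − 57.8 = 166.6.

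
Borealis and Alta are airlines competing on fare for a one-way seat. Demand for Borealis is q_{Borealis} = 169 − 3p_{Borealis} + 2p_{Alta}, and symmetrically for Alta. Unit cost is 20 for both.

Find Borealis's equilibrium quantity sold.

111.75

Borealis's profit: π = (p_{Borealis} − 20)(169 − 3p_{Borealis} + 2p_{Alta}).
∂π/∂p_{Borealis} = 229 − 6p_{Borealis} + 2p_{Alta} = 0 ⇒ p_{Borealis} = 229/6 + (1/3)p_{Alta}.
By symmetry p_{Alta} = p_{Borealis}; substituting into the reaction function, (2/3)p_{Borealis} = 229/6 and p_{Borealis} = 57.25.
q_{Borealis} = 169 − 3·57.25 + 2·57.25 = 111.75.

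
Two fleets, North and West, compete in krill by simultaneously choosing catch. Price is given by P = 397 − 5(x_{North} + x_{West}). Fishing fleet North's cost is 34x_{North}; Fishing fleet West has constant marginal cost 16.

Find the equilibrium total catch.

49.6

Fishing fleet North's profit: π = x_{North}(397 − 5(x_{North} + x_{West})) − 34x_{North}.
∂π/∂x_{North} = 363 − 10x_{North} − 5x_{West} = 0, so x_{North} = 36.3 − 0.5x_{West}.
By the same steps for West: x_{West} = 38.1 − 0.5x_{North}.
Solving the two reaction functions simultaneously: (1 − (−0.5)(−0.5))x_{North} = 36.3 − 0.5·38.1, so 0.75x_{North} = 17.25 and x_{North} = 23.
Then x_{West} = 38.1 − 0.5·23 = 26.6.
Total catch: 23 + 26.6 = 49.6.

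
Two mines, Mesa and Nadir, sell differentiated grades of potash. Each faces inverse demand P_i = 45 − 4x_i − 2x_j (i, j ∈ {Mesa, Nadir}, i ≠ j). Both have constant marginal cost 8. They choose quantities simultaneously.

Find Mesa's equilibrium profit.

Mine Mesa's profit: π = x_{Mesa}(45 − 4x_{Mesa} − 2x_{Nadir}) − 8x_{Mesa}.
∂π/∂x_{Mesa} = 37 − 8x_{Mesa} − 2x_{Nadir} = 0 ⇒ x_{Mesa} = 4.625 − 0.25x_{Nadir}.
By symmetry x_{Nadir} = x_{Mesa}; substituting into the reaction function, 1.25x_{Mesa} = 4.625 and x_{Mesa} = 3.7.
P_{Mesa} = 45 − 4·3.7 − 2·3.7 = 22.8.
Profit = (22.8 − 8)·3.7 = 54.76.

54.76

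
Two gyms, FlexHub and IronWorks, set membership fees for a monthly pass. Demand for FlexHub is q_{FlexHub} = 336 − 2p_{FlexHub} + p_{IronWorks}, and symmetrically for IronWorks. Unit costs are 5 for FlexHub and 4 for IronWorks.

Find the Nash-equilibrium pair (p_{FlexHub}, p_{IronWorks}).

115.2, 114.8

FlexHub's profit: π = (p_{FlexHub} − 5)(336 − 2p_{FlexHub} + p_{IronWorks}).
∂π/∂p_{FlexHub} = 346 − 4p_{FlexHub} + p_{IronWorks} = 0 ⇒ p_{FlexHub} = 86.5 + 0.25p_{IronWorks}.
Similarly p_{IronWorks} = 86 + 0.25p_{FlexHub}.
Solving the two reaction functions simultaneously: (1 − (0.25)(0.25))p_{FlexHub} = 86.5 + 0.25·86, so 0.9375p_{FlexHub} = 108 and p_{FlexHub} = 115.2.
Then p_{IronWorks} = 86 + 0.25·115.2 = 114.8.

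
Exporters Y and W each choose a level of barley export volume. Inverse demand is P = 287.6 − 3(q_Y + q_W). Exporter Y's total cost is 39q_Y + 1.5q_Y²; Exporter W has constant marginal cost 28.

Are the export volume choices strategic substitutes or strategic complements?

strategic substitutes

Exporter Y's profit: π = q_Y(287.6 − 3(q_Y + q_W)) − 39q_Y − 1.5q_Y².
∂π/∂q_Y = 248.6 − 9q_Y − 3q_W = 0, so q_Y = 1243/45 − (1/3)q_W.
The best-response slope dq_Y/dq_W = −1/3 < 0: the reaction function is downward-sloping, so the choices are strategic substitutes.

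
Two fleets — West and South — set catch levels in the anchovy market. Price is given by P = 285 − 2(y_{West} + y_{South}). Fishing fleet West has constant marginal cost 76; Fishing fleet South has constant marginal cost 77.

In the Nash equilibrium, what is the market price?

Fishing fleet West's profit: π = y_{West}(285 − 2(y_{West} + y_{South})) − 76y_{West}.
∂π/∂y_{West} = 209 − 4y_{West} − 2y_{South} = 0, so y_{West} = 52.25 − 0.5y_{South}.
By the same steps for South: y_{South} = 52 − 0.5y_{West}.
Solving the two reaction functions simultaneously: (1 − (−0.5)(−0.5))y_{West} = 52.25 − 0.5·52, so 0.75y_{West} = 26.25 and y_{West} = 35.
Then y_{South} = 52 − 0.5·35 = 34.5.
Equilibrium price: P = 285 − 2·69.5 = 146.

146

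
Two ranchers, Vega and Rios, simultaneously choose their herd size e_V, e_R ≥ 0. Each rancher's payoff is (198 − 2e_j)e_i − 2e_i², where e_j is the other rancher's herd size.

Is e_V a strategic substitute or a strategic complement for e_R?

strategic substitutes

Vega's payoff is (198 − 2e_R)e_V − 2e_V².
∂π/∂e_V = 198 − 2e_R − 4e_V = 0, so e_V = 49.5 − 0.5e_R.
The best-response slope de_V/de_R = −0.5 < 0: the reaction function is downward-sloping, so the choices are strategic substitutes.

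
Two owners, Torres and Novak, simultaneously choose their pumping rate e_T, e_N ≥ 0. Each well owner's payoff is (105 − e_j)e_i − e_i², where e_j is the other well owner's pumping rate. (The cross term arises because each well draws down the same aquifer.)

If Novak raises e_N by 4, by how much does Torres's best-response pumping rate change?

-2

Torres's payoff is (105 − e_N)e_T − e_T².
∂π/∂e_T = 105 − e_N − 2e_T = 0, so e_T = 52.5 − 0.5e_N.
The reaction-function slope is −0.5, so a 4-unit rise in e_N moves e_T by −0.5 × 4 = −2. Torres's best response falls — the actions are strategic substitutes.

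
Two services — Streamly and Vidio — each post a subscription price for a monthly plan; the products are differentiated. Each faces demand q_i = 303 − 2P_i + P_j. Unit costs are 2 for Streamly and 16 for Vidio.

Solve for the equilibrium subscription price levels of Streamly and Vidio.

104.2, 109.8

Streamly's profit: π = (P_{Streamly} − 2)(303 − 2P_{Streamly} + P_{Vidio}).
∂π/∂P_{Streamly} = 307 − 4P_{Streamly} + P_{Vidio} = 0 ⇒ P_{Streamly} = 76.75 + 0.25P_{Vidio}.
Similarly P_{Vidio} = 83.75 + 0.25P_{Streamly}.
Plugging P_{Vidio} into Streamly's best response: P_{Streamly} = 76.75 + 0.25(83.75 + 0.25P_{Streamly}) ⇒ 0.9375P_{Streamly} = 97.6875, so P_{Streamly} = 104.2.
Then P_{Vidio} = 83.75 + 0.25·104.2 = 109.8.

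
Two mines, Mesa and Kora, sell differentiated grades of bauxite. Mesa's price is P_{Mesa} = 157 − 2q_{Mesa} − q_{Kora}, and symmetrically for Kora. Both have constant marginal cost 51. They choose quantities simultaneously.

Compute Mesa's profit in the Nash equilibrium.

Mine Mesa's profit: π = q_{Mesa}(157 − 2q_{Mesa} − q_{Kora}) − 51q_{Mesa}.
∂π/∂q_{Mesa} = 106 − 4q_{Mesa} − q_{Kora} = 0 ⇒ q_{Mesa} = 26.5 − 0.25q_{Kora}.
Setting q_{Mesa} = q_{Kora} in the reaction function: q_{Mesa} = 26.5 − 0.25q_{Mesa}, so q_{Mesa} = 26.5 / 1.25 = 21.2.
P_{Mesa} = 157 − 2·21.2 − 21.2 = 93.4.
Profit = (93.4 − 51)·21.2 = 898.88.

898.88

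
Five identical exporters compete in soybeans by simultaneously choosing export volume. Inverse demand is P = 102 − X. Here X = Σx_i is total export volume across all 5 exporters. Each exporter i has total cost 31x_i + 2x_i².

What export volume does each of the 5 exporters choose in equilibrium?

A representative exporter's profit is π_i = x_i(102 − X) − 31x_i − 2x_i², with X = x_i + Σ_{j≠i} x_j.
First-order condition: 71 − 6x_i − Σ_{j≠i} x_j = 0.
With identical exporters, set every x_j = x: then 71 − 6x − 4x = 0, i.e. x = 71/10 = 7.1.

7.1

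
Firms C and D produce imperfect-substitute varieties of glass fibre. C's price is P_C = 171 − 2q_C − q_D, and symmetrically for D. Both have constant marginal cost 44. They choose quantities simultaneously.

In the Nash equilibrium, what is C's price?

Firm C's profit: π = q_C(171 − 2q_C − q_D) − 44q_C.
∂π/∂q_C = 127 − 4q_C − q_D = 0 ⇒ q_C = 31.75 − 0.25q_D.
By symmetry q_D = q_C; substituting into the reaction function, 1.25q_C = 31.75 and q_C = 25.4.
P_C = 171 − 2·25.4 − 25.4 = 94.8.

94.8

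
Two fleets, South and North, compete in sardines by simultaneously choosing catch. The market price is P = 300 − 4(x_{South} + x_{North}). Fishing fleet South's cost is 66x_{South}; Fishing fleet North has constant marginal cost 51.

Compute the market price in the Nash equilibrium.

139

Fishing fleet South's profit: π = x_{South}(300 − 4(x_{South} + x_{North})) − 66x_{South}.
∂π/∂x_{South} = 234 − 8x_{South} − 4x_{North} = 0, so x_{South} = 29.25 − 0.5x_{North}.
By the same steps for North: x_{North} = 31.125 − 0.5x_{South}.
Substituting the second reaction function into the first: x_{South} = 29.25 − 0.5(31.125 − 0.5x_{South}), which gives 0.75x_{South} = 13.6875 ⇒ x_{South} = 18.25.
Then x_{North} = 31.125 − 0.5·18.25 = 22.
Equilibrium price: P = 300 − 4·40.25 = 139.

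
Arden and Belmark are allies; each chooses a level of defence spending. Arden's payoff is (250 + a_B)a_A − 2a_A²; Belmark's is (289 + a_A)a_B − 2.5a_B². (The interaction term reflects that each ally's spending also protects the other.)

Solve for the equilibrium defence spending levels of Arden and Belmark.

81, 74

Expanding Arden's payoff: 250a_A + a_Ba_A − 2a_A².
∂π/∂a_A = 250 + a_B − 4a_A = 0, so a_A = 62.5 + 0.25a_B.
Likewise for Belmark: a_B = 57.8 + 0.2a_A.
Plugging a_B into Arden's best response: a_A = 62.5 + 0.25(57.8 + 0.2a_A) ⇒ 0.95a_A = 76.95, so a_A = 81.
Then a_B = 57.8 + 0.2·81 = 74.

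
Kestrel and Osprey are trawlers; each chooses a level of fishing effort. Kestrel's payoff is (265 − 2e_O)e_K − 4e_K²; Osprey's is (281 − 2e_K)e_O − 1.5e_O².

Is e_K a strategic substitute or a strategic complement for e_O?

Expanding Kestrel's payoff: 265e_K − 2e_Oe_K − 4e_K².
∂π/∂e_K = 265 − 2e_O − 8e_K = 0, so e_K = 33.125 − 0.25e_O.
The best-response slope de_K/de_O = −0.25 < 0: the reaction function is downward-sloping, so the choices are strategic substitutes.

strategic substitutes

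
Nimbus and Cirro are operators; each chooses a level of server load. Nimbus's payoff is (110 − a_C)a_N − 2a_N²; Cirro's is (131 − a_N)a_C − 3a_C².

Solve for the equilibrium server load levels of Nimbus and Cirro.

Expanding Nimbus's payoff: 110a_N − a_Ca_N − 2a_N².
∂π/∂a_N = 110 − a_C − 4a_N = 0, so a_N = 27.5 − 0.25a_C.
Likewise for Cirro: a_C = 131/6 − (1/6)a_N.
Substituting the second reaction function into the first: a_N = 27.5 − 0.25(131/6 − (1/6)a_N), which gives (23/24)a_N = 529/24 ⇒ a_N = 23.
Then a_C = 131/6 − (1/6)·23 = 18.

23, 18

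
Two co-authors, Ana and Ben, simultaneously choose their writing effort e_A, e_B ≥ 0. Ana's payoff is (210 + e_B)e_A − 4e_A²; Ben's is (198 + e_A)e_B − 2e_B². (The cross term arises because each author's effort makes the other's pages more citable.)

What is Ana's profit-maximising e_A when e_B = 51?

Expanding Ana's payoff: 210e_A + e_Be_A − 4e_A².
∂π/∂e_A = 210 + e_B − 8e_A = 0, so e_A = 26.25 + 0.125e_B.
At e_B = 51: e_A = 26.25 + 0.125·51 = 32.625.

32.625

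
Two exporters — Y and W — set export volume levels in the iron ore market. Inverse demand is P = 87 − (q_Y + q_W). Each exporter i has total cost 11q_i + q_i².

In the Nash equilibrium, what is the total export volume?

Exporter Y's profit: π = q_Y(87 − (q_Y + q_W)) − 11q_Y − q_Y².
∂π/∂q_Y = 76 − 4q_Y − q_W = 0, so q_Y = 19 − 0.25q_W.
By symmetry q_W = q_Y; substituting into the reaction function, 1.25q_Y = 19 and q_Y = 15.2.
Total export volume: 15.2 + 15.2 = 30.4.

30.4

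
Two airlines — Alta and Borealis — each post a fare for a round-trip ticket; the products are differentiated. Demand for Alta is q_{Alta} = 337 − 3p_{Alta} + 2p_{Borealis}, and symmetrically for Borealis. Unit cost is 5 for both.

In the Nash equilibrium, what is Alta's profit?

20667

Alta's profit: π = (p_{Alta} − 5)(337 − 3p_{Alta} + 2p_{Borealis}).
∂π/∂p_{Alta} = 352 − 6p_{Alta} + 2p_{Borealis} = 0 ⇒ p_{Alta} = 176/3 + (1/3)p_{Borealis}.
By symmetry p_{Borealis} = p_{Alta}; substituting into the reaction function, (2/3)p_{Alta} = 176/3 and p_{Alta} = 88.
q_{Alta} = 337 − 3·88 + 2·88 = 249.
Profit = (88 − 5)·249 = 20667.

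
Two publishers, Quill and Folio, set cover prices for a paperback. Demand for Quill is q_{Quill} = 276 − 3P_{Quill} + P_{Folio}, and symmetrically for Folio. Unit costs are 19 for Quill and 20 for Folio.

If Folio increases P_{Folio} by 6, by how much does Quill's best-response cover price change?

Quill's profit: π = (P_{Quill} − 19)(276 − 3P_{Quill} + P_{Folio}).
∂π/∂P_{Quill} = 333 − 6P_{Quill} + P_{Folio} = 0 ⇒ P_{Quill} = 55.5 + (1/6)P_{Folio}.
The reaction-function slope is 1/6, so a 6-unit rise in P_{Folio} moves P_{Quill} by 1/6 × 6 = 1. Quill's best response rises — the actions are strategic complements.

1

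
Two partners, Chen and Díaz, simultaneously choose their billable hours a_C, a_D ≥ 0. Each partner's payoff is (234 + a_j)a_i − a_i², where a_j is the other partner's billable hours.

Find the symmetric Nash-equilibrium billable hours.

234

Chen's payoff is (234 + a_D)a_C − a_C².
∂π/∂a_C = 234 + a_D − 2a_C = 0, so a_C = 117 + 0.5a_D.
Setting a_C = a_D in the reaction function: a_C = 117 + 0.5a_C, so a_C = 117 / 0.5 = 234.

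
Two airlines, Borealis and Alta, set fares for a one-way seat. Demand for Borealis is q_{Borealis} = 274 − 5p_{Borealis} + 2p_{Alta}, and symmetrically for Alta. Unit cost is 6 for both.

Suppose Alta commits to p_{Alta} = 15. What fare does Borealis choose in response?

Borealis's profit: π = (p_{Borealis} − 6)(274 − 5p_{Borealis} + 2p_{Alta}).
∂π/∂p_{Borealis} = 304 − 10p_{Borealis} + 2p_{Alta} = 0 ⇒ p_{Borealis} = 30.4 + 0.2p_{Alta}.
At p_{Alta} = 15: p_{Borealis} = 30.4 + 0.2·15 = 33.4.

33.4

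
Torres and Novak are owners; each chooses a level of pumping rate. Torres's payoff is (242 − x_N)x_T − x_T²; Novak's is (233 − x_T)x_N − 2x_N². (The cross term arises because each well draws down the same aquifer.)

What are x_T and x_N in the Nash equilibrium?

105, 32

Expanding Torres's payoff: 242x_T − x_Nx_T − x_T².
∂π/∂x_T = 242 − x_N − 2x_T = 0, so x_T = 121 − 0.5x_N.
Likewise for Novak: x_N = 58.25 − 0.25x_T.
Solving the two reaction functions simultaneously: (1 − (−0.5)(−0.25))x_T = 121 − 0.5·58.25, so 0.875x_T = 91.875 and x_T = 105.
Then x_N = 58.25 − 0.25·105 = 32.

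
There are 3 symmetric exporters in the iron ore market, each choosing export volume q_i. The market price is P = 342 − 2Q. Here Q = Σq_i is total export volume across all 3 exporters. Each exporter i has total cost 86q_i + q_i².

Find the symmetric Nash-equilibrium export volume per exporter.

A representative exporter's profit is π_i = q_i(342 − 2Q) − 86q_i − q_i², with Q = q_i + Σ_{j≠i} q_j.
First-order condition: 256 − 6q_i − 2Σ_{j≠i} q_j = 0.
In a symmetric equilibrium every exporter chooses the same q, so Σ_{j≠i} q_j = 2q. The condition becomes 256 − 10q = 0, giving q = 256/10 = 25.6.

25.6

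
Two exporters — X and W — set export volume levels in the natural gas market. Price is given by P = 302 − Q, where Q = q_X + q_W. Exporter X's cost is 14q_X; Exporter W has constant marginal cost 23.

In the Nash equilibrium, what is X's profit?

Exporter X's profit: π = q_X(302 − (q_X + q_W)) − 14q_X.
∂π/∂q_X = 288 − 2q_X − q_W = 0, so q_X = 144 − 0.5q_W.
By the same steps for W: q_W = 139.5 − 0.5q_X.
Plugging q_W into X's best response: q_X = 144 − 0.5(139.5 − 0.5q_X) ⇒ 0.75q_X = 74.25, so q_X = 99.
Then q_W = 139.5 − 0.5·99 = 90.
Price P = 302 − 189 = 113.
X's profit: (113 − 14)·99 = 9801.

9801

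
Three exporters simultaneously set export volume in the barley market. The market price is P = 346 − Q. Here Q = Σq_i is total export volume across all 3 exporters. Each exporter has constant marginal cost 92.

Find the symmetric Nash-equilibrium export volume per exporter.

63.5

A representative exporter's profit is π_i = q_i(346 − Q) − 92q_i, with Q = q_i + Σ_{j≠i} q_j.
First-order condition: 254 − 2q_i − Σ_{j≠i} q_j = 0.
In a symmetric equilibrium every exporter chooses the same q, so Σ_{j≠i} q_j = 2q. The condition becomes 254 − 4q = 0, giving q = 254/4 = 63.5.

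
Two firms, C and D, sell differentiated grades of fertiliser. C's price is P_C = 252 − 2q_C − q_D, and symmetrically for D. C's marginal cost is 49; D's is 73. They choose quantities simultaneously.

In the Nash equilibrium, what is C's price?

Firm C's profit: π = q_C(252 − 2q_C − q_D) − 49q_C.
∂π/∂q_C = 203 − 4q_C − q_D = 0 ⇒ q_C = 50.75 − 0.25q_D.
Similarly q_D = 44.75 − 0.25q_C.
Solving the two reaction functions simultaneously: (1 − (−0.25)(−0.25))q_C = 50.75 − 0.25·44.75, so 0.9375q_C = 39.5625 and q_C = 42.2.
Then q_D = 44.75 − 0.25·42.2 = 34.2.
P_C = 252 − 2·42.2 − 34.2 = 133.4.

133.4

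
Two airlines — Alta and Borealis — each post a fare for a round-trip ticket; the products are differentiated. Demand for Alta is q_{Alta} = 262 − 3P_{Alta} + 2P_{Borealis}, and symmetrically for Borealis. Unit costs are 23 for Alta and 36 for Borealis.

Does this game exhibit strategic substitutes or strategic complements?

Alta's profit: π = (P_{Alta} − 23)(262 − 3P_{Alta} + 2P_{Borealis}).
∂π/∂P_{Alta} = 331 − 6P_{Alta} + 2P_{Borealis} = 0 ⇒ P_{Alta} = 331/6 + (1/3)P_{Borealis}.
The best-response slope dP_{Alta}/dP_{Borealis} = 1/3 > 0: the reaction function is upward-sloping, so the choices are strategic complements.

strategic complements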